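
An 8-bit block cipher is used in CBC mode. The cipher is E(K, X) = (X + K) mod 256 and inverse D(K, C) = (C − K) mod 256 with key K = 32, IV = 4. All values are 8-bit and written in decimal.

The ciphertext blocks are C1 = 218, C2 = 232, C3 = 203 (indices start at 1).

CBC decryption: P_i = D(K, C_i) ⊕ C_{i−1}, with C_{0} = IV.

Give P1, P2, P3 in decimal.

P1 = 190, P2 = 18, P3 = 67

P1: D(K, 218) = 186; 186 ⊕ 4 = 190.
P2: D(K, 232) = 200; 200 ⊕ 218 = 18.
P3: D(K, 203) = 171; 171 ⊕ 232 = 67.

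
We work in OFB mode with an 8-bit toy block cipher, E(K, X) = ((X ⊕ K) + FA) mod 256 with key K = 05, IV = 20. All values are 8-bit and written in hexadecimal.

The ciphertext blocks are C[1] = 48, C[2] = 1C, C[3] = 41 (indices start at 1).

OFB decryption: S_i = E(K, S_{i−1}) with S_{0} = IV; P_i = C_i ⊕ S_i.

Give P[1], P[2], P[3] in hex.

P[1] = 57, P[2] = 08, P[3] = 4A

P[1]: S = E(K, 20) = 1F; 48 ⊕ 1F = 57.
P[2]: S = E(K, 1F) = 14; 1C ⊕ 14 = 08.
P[3]: S = E(K, 14) = 0B; 41 ⊕ 0B = 4A.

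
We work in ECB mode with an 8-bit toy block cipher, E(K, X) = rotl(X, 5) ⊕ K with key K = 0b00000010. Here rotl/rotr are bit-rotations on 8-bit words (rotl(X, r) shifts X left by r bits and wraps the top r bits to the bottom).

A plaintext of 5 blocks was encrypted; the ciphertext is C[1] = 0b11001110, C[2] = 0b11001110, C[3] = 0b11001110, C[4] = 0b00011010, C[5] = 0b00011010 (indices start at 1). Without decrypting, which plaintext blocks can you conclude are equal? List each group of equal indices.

P[1] = P[2] = P[3]; P[4] = P[5]

ECB encrypts each block independently with the same key, so equal ciphertext blocks imply equal plaintext blocks.
C[1] = C[2] = C[3] = 0b11001110, so P[1] = P[2] = P[3].
C[4] = C[5] = 0b00011010, so P[4] = P[5].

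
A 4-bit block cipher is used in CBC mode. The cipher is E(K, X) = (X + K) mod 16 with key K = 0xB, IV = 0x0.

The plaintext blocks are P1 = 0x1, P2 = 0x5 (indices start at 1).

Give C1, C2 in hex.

C1 = 0xC, C2 = 0x4

CBC encryption: C_i = E(K, P_i ⊕ C_{i−1}), with C_{0} = IV.
C1: P1 ⊕ 0x0 = 0x1; E(K, 0x1) = 0xC.
C2: P2 ⊕ 0xC = 0x9; E(K, 0x9) = 0x4.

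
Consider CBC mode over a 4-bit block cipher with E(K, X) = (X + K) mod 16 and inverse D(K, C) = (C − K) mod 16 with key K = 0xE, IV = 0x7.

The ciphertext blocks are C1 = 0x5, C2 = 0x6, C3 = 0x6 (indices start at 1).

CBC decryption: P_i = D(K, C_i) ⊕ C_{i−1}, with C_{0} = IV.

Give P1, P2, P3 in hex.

P1: D(K, 0x5) = 0x7; 0x7 ⊕ 0x7 = 0x0.
P2: D(K, 0x6) = 0x8; 0x8 ⊕ 0x5 = 0xD.
P3: D(K, 0x6) = 0x8; 0x8 ⊕ 0x6 = 0xE.

P1 = 0x0, P2 = 0xD, P3 = 0xE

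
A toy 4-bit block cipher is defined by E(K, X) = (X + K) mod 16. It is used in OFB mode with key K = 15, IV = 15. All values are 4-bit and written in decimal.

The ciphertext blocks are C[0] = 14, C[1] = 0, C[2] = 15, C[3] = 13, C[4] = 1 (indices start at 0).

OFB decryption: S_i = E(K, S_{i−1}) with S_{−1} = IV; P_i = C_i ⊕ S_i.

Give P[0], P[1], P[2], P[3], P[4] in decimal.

P[0] = 0, P[1] = 13, P[2] = 3, P[3] = 6, P[4] = 11

P[0]: S = E(K, 15) = 14; 14 ⊕ 14 = 0.
P[1]: S = E(K, 14) = 13; 0 ⊕ 13 = 13.
P[2]: S = E(K, 13) = 12; 15 ⊕ 12 = 3.
P[3]: S = E(K, 12) = 11; 13 ⊕ 11 = 6.
P[4]: S = E(K, 11) = 10; 1 ⊕ 10 = 11.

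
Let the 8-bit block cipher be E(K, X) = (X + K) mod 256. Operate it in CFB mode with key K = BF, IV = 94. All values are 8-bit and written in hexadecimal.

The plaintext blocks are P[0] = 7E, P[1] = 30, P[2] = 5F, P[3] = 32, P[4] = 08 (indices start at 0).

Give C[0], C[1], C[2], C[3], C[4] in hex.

CFB encryption: C_i = P_i ⊕ E(K, C_{i−1}), with C_{−1} = IV.
C[0]: E(K, 94) = 53; 7E ⊕ 53 = 2D.
C[1]: E(K, 2D) = EC; 30 ⊕ EC = DC.
C[2]: E(K, DC) = 9B; 5F ⊕ 9B = C4.
C[3]: E(K, C4) = 83; 32 ⊕ 83 = B1.
C[4]: E(K, B1) = 70; 08 ⊕ 70 = 78.

C[0] = 2D, C[1] = DC, C[2] = C4, C[3] = B1, C[4] = 78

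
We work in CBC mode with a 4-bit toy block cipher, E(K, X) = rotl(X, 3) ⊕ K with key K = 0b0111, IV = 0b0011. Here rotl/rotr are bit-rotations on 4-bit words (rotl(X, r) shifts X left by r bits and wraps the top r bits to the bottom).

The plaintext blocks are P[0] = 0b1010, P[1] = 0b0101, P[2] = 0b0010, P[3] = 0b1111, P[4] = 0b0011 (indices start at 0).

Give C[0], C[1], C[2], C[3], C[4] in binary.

C[0] = 0b1011, C[1] = 0b0000, C[2] = 0b0110, C[3] = 0b1011, C[4] = 0b0011

CBC encryption: C_i = E(K, P_i ⊕ C_{i−1}), with C_{−1} = IV.
C[0]: P[0] ⊕ 0b0011 = 0b1001; E(K, 0b1001) = 0b1011.
C[1]: P[1] ⊕ 0b1011 = 0b1110; E(K, 0b1110) = 0b0000.
C[2]: P[2] ⊕ 0b0000 = 0b0010; E(K, 0b0010) = 0b0110.
C[3]: P[3] ⊕ 0b0110 = 0b1001; E(K, 0b1001) = 0b1011.
C[4]: P[4] ⊕ 0b1011 = 0b1000; E(K, 0b1000) = 0b0011.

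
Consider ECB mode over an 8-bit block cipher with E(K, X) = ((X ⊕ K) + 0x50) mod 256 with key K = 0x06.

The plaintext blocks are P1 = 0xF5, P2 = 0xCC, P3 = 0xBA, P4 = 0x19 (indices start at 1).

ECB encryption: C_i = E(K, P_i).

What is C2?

C2 = 0x1A

C2: E(K, 0xCC) = 0x1A.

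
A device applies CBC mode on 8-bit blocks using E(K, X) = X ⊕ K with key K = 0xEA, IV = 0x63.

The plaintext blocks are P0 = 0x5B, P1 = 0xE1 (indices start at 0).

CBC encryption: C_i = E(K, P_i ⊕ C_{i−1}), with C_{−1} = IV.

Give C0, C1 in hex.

C0: P0 ⊕ 0x63 = 0x38; E(K, 0x38) = 0xD2.
C1: P1 ⊕ 0xD2 = 0x33; E(K, 0x33) = 0xD9.

C0 = 0xD2, C1 = 0xD9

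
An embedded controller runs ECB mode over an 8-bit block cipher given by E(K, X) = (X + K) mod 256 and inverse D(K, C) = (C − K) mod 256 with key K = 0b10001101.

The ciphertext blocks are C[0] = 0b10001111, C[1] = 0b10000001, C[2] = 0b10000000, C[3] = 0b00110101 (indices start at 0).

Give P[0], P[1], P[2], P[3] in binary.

P[0] = 0b00000010, P[1] = 0b11110100, P[2] = 0b11110011, P[3] = 0b10101000

ECB decryption: P_i = D(K, C_i).
P[0]: D(K, 0b10001111) = 0b00000010.
P[1]: D(K, 0b10000001) = 0b11110100.
P[2]: D(K, 0b10000000) = 0b11110011.
P[3]: D(K, 0b00110101) = 0b10101000.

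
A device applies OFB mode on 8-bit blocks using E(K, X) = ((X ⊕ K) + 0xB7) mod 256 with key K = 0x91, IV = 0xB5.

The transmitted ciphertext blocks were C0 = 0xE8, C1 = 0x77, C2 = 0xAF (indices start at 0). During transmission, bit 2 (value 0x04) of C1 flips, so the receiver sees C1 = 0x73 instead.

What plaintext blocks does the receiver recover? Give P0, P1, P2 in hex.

OFB decryption: S_i = E(K, S_{i−1}) with S_{−1} = IV; P_i = C_i ⊕ S_i.
Only C1 changed, to 0x73. In OFB, a change in C_i flips the same bit in P_i only; the keystream is unaffected. Decrypting the received ciphertext:
P0: S = E(K, 0xB5) = 0xDB; 0xE8 ⊕ 0xDB = 0x33.
P1: S = E(K, 0xDB) = 0x01; 0x73 ⊕ 0x01 = 0x72.
P2: S = E(K, 0x01) = 0x47; 0xAF ⊕ 0x47 = 0xE8.
Blocks that differ from the original plaintext: P1.

P0 = 0x33, P1 = 0x72, P2 = 0xE8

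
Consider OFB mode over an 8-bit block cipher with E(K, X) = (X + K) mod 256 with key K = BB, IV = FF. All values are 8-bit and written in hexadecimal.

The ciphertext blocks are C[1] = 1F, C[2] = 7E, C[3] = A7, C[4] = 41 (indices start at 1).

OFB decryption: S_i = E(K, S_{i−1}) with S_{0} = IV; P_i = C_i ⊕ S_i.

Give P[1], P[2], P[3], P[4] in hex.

P[1] = A5, P[2] = 0B, P[3] = 97, P[4] = AA

P[1]: S = E(K, FF) = BA; 1F ⊕ BA = A5.
P[2]: S = E(K, BA) = 75; 7E ⊕ 75 = 0B.
P[3]: S = E(K, 75) = 30; A7 ⊕ 30 = 97.
P[4]: S = E(K, 30) = EB; 41 ⊕ EB = AA.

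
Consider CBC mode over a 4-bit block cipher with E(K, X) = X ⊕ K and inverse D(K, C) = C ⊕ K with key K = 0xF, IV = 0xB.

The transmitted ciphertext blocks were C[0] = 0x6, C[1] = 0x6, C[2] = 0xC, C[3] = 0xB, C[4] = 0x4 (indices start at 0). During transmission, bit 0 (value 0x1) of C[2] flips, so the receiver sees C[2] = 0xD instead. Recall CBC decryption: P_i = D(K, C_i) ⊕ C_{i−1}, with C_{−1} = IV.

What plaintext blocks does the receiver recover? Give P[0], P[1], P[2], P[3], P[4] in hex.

P[0] = 0x2, P[1] = 0xF, P[2] = 0x4, P[3] = 0x9, P[4] = 0x0

Only C[2] changed, to 0xD. In CBC, a change in C_i garbles P_i and flips the same bit in P_{i+1}. Decrypting the received ciphertext:
P[0]: D(K, 0x6) = 0x9; 0x9 ⊕ 0xB = 0x2.
P[1]: D(K, 0x6) = 0x9; 0x9 ⊕ 0x6 = 0xF.
P[2]: D(K, 0xD) = 0x2; 0x2 ⊕ 0x6 = 0x4.
P[3]: D(K, 0xB) = 0x4; 0x4 ⊕ 0xD = 0x9.
P[4]: D(K, 0x4) = 0xB; 0xB ⊕ 0xB = 0x0.
Blocks that differ from the original plaintext: P[2], P[3].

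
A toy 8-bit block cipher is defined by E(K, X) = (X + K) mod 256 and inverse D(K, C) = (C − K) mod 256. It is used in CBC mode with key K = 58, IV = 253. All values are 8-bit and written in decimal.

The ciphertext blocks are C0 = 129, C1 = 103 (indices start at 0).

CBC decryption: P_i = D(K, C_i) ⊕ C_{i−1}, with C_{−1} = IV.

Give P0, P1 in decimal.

P0 = 186, P1 = 172

P0: D(K, 129) = 71; 71 ⊕ 253 = 186.
P1: D(K, 103) = 45; 45 ⊕ 129 = 172.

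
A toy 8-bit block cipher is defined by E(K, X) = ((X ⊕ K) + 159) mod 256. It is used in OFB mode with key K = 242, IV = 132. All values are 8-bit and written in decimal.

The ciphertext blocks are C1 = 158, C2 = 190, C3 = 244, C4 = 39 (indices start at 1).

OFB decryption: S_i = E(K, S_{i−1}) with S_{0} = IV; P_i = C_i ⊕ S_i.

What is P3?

P1: S = E(K, 132) = 21; 158 ⊕ 21 = 139.
P2: S = E(K, 21) = 134; 190 ⊕ 134 = 56.
P3: S = E(K, 134) = 19; 244 ⊕ 19 = 231.

P3 = 231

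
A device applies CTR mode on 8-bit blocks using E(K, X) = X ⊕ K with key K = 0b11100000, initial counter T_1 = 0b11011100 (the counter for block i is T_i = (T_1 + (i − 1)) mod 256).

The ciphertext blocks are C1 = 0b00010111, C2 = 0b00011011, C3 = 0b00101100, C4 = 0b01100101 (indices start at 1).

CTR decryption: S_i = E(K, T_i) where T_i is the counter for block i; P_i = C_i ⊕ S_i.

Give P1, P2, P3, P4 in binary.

P1 = 0b00101011, P2 = 0b00100110, P3 = 0b00010010, P4 = 0b01011010

P1: T = 0b11011100, S = E(K, T) = 0b00111100; 0b00010111 ⊕ 0b00111100 = 0b00101011.
P2: T = 0b11011101, S = E(K, T) = 0b00111101; 0b00011011 ⊕ 0b00111101 = 0b00100110.
P3: T = 0b11011110, S = E(K, T) = 0b00111110; 0b00101100 ⊕ 0b00111110 = 0b00010010.
P4: T = 0b11011111, S = E(K, T) = 0b00111111; 0b01100101 ⊕ 0b00111111 = 0b01011010.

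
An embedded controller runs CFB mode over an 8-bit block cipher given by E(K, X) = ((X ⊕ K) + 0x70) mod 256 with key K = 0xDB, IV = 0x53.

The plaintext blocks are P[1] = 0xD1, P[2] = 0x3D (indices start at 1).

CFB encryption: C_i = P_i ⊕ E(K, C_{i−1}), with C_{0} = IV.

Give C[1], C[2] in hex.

C[1]: E(K, 0x53) = 0xF8; 0xD1 ⊕ 0xF8 = 0x29.
C[2]: E(K, 0x29) = 0x62; 0x3D ⊕ 0x62 = 0x5F.

C[1] = 0x29, C[2] = 0x5F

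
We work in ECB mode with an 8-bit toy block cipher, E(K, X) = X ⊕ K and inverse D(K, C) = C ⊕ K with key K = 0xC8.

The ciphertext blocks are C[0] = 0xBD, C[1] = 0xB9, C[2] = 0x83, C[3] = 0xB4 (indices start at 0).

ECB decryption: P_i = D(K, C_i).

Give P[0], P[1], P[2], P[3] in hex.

P[0] = 0x75, P[1] = 0x71, P[2] = 0x4B, P[3] = 0x7C

P[0]: D(K, 0xBD) = 0x75.
P[1]: D(K, 0xB9) = 0x71.
P[2]: D(K, 0x83) = 0x4B.
P[3]: D(K, 0xB4) = 0x7C.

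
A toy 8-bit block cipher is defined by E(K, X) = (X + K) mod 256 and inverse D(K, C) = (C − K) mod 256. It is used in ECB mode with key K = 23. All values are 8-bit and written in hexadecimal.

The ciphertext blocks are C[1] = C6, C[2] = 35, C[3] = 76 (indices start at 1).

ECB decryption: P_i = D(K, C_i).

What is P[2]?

P[2] = 12

P[2]: D(K, 35) = 12.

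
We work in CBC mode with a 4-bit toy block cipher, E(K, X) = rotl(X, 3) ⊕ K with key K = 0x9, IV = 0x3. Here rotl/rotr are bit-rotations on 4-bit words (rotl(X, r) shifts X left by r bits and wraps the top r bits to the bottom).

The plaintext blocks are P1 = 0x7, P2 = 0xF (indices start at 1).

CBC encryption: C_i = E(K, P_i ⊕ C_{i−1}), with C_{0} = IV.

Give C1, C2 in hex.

C1 = 0xB, C2 = 0xB

C1: P1 ⊕ 0x3 = 0x4; E(K, 0x4) = 0xB.
C2: P2 ⊕ 0xB = 0x4; E(K, 0x4) = 0xB.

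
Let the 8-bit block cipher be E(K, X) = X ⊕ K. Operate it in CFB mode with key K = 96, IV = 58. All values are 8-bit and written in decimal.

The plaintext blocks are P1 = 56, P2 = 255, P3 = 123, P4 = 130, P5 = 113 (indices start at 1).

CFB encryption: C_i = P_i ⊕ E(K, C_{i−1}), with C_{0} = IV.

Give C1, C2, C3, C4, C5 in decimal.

C1 = 98, C2 = 253, C3 = 230, C4 = 4, C5 = 21

C1: E(K, 58) = 90; 56 ⊕ 90 = 98.
C2: E(K, 98) = 2; 255 ⊕ 2 = 253.
C3: E(K, 253) = 157; 123 ⊕ 157 = 230.
C4: E(K, 230) = 134; 130 ⊕ 134 = 4.
C5: E(K, 4) = 100; 113 ⊕ 100 = 21.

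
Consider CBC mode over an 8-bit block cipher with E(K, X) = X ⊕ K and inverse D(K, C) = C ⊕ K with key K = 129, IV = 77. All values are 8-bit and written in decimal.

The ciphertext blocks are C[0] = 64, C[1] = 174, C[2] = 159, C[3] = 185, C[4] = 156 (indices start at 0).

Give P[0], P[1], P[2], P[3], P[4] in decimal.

P[0] = 140, P[1] = 111, P[2] = 176, P[3] = 167, P[4] = 164

CBC decryption: P_i = D(K, C_i) ⊕ C_{i−1}, with C_{−1} = IV.
P[0]: D(K, 64) = 193; 193 ⊕ 77 = 140.
P[1]: D(K, 174) = 47; 47 ⊕ 64 = 111.
P[2]: D(K, 159) = 30; 30 ⊕ 174 = 176.
P[3]: D(K, 185) = 56; 56 ⊕ 159 = 167.
P[4]: D(K, 156) = 29; 29 ⊕ 185 = 164.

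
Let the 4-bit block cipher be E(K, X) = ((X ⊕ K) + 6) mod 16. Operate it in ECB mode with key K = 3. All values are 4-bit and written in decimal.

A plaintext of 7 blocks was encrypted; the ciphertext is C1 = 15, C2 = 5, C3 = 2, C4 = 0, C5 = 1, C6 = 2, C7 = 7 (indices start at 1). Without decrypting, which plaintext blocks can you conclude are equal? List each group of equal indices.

ECB encrypts each block independently with the same key, so equal ciphertext blocks imply equal plaintext blocks.
C3 = C6 = 2, so P3 = P6.

P3 = P6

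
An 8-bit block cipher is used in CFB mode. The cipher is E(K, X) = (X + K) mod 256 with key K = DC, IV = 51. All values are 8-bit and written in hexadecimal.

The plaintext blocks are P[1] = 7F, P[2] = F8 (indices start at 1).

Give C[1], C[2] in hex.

C[1] = 52, C[2] = D6

CFB encryption: C_i = P_i ⊕ E(K, C_{i−1}), with C_{0} = IV.
C[1]: E(K, 51) = 2D; 7F ⊕ 2D = 52.
C[2]: E(K, 52) = 2E; F8 ⊕ 2E = D6.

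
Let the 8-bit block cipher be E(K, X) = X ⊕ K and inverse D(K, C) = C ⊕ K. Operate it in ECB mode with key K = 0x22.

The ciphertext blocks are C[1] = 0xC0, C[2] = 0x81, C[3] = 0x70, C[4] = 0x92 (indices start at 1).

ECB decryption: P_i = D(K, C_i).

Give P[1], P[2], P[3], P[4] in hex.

P[1] = 0xE2, P[2] = 0xA3, P[3] = 0x52, P[4] = 0xB0

P[1]: D(K, 0xC0) = 0xE2.
P[2]: D(K, 0x81) = 0xA3.
P[3]: D(K, 0x70) = 0x52.
P[4]: D(K, 0x92) = 0xB0.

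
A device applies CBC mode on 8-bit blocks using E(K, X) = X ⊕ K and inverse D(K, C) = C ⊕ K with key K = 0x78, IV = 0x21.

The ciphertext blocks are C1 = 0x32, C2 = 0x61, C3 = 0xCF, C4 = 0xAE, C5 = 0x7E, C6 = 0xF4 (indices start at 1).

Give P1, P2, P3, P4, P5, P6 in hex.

P1 = 0x6B, P2 = 0x2B, P3 = 0xD6, P4 = 0x19, P5 = 0xA8, P6 = 0xF2

CBC decryption: P_i = D(K, C_i) ⊕ C_{i−1}, with C_{0} = IV.
P1: D(K, 0x32) = 0x4A; 0x4A ⊕ 0x21 = 0x6B.
P2: D(K, 0x61) = 0x19; 0x19 ⊕ 0x32 = 0x2B.
P3: D(K, 0xCF) = 0xB7; 0xB7 ⊕ 0x61 = 0xD6.
P4: D(K, 0xAE) = 0xD6; 0xD6 ⊕ 0xCF = 0x19.
P5: D(K, 0x7E) = 0x06; 0x06 ⊕ 0xAE = 0xA8.
P6: D(K, 0xF4) = 0x8C; 0x8C ⊕ 0x7E = 0xF2.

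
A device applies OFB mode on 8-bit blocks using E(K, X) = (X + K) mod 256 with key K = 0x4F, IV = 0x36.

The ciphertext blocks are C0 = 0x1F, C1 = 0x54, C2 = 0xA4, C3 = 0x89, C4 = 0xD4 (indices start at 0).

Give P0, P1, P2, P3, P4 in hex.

OFB decryption: S_i = E(K, S_{i−1}) with S_{−1} = IV; P_i = C_i ⊕ S_i.
P0: S = E(K, 0x36) = 0x85; 0x1F ⊕ 0x85 = 0x9A.
P1: S = E(K, 0x85) = 0xD4; 0x54 ⊕ 0xD4 = 0x80.
P2: S = E(K, 0xD4) = 0x23; 0xA4 ⊕ 0x23 = 0x87.
P3: S = E(K, 0x23) = 0x72; 0x89 ⊕ 0x72 = 0xFB.
P4: S = E(K, 0x72) = 0xC1; 0xD4 ⊕ 0xC1 = 0x15.

P0 = 0x9A, P1 = 0x80, P2 = 0x87, P3 = 0xFB, P4 = 0x15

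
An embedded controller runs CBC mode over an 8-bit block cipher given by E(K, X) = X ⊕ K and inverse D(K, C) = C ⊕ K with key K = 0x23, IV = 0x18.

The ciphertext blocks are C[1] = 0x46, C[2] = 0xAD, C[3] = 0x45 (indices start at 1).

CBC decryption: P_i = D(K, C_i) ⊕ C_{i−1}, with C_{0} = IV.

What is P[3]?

P[3] = 0xCB

P[3]: D(K, 0x45) = 0x66; 0x66 ⊕ 0xAD = 0xCB.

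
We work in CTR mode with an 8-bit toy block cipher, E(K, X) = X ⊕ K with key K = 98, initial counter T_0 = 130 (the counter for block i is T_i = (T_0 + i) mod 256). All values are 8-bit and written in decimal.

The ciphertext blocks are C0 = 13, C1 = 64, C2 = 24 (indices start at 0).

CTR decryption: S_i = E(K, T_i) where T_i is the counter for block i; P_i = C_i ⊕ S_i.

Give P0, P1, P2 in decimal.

P0 = 237, P1 = 161, P2 = 254

P0: T = 130, S = E(K, T) = 224; 13 ⊕ 224 = 237.
P1: T = 131, S = E(K, T) = 225; 64 ⊕ 225 = 161.
P2: T = 132, S = E(K, T) = 230; 24 ⊕ 230 = 254.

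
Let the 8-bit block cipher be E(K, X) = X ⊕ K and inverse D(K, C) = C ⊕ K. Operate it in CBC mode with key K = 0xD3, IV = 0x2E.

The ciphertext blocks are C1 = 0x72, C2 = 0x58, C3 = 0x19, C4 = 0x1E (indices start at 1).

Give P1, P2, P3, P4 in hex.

CBC decryption: P_i = D(K, C_i) ⊕ C_{i−1}, with C_{0} = IV.
P1: D(K, 0x72) = 0xA1; 0xA1 ⊕ 0x2E = 0x8F.
P2: D(K, 0x58) = 0x8B; 0x8B ⊕ 0x72 = 0xF9.
P3: D(K, 0x19) = 0xCA; 0xCA ⊕ 0x58 = 0x92.
P4: D(K, 0x1E) = 0xCD; 0xCD ⊕ 0x19 = 0xD4.

P1 = 0x8F, P2 = 0xF9, P3 = 0x92, P4 = 0xD4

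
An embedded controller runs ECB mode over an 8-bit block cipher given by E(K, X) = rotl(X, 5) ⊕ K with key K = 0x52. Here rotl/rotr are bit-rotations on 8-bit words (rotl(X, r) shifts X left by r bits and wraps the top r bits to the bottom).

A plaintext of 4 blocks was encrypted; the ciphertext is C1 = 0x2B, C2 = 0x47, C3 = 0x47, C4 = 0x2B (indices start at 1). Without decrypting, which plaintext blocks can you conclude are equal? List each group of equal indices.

ECB encrypts each block independently with the same key, so equal ciphertext blocks imply equal plaintext blocks.
C1 = C4 = 0x2B, so P1 = P4.
C2 = C3 = 0x47, so P2 = P3.

P1 = P4; P2 = P3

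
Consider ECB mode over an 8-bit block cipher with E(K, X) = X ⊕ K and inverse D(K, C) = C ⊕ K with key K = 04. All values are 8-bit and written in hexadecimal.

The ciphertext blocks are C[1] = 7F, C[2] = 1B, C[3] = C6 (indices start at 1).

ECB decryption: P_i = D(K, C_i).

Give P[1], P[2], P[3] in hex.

P[1]: D(K, 7F) = 7B.
P[2]: D(K, 1B) = 1F.
P[3]: D(K, C6) = C2.

P[1] = 7B, P[2] = 1F, P[3] = C2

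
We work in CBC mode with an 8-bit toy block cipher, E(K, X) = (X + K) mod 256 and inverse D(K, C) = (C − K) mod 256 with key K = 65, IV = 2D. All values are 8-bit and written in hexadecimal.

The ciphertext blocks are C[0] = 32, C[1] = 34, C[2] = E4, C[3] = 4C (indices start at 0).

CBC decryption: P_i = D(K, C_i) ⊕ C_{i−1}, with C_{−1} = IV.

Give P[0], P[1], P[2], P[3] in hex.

P[0]: D(K, 32) = CD; CD ⊕ 2D = E0.
P[1]: D(K, 34) = CF; CF ⊕ 32 = FD.
P[2]: D(K, E4) = 7F; 7F ⊕ 34 = 4B.
P[3]: D(K, 4C) = E7; E7 ⊕ E4 = 03.

P[0] = E0, P[1] = FD, P[2] = 4B, P[3] = 03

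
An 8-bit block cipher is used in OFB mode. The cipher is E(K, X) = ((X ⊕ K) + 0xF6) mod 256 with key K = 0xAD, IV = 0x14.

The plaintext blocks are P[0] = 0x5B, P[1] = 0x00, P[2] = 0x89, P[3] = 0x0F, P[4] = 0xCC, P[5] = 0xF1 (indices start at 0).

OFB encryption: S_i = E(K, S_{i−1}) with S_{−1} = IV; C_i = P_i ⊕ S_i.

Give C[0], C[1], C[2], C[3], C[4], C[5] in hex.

C[0] = 0xF4, C[1] = 0xF8, C[2] = 0xC2, C[3] = 0xD3, C[4] = 0xAB, C[5] = 0x31

C[0]: S = E(K, 0x14) = 0xAF; 0x5B ⊕ 0xAF = 0xF4.
C[1]: S = E(K, 0xAF) = 0xF8; 0x00 ⊕ 0xF8 = 0xF8.
C[2]: S = E(K, 0xF8) = 0x4B; 0x89 ⊕ 0x4B = 0xC2.
C[3]: S = E(K, 0x4B) = 0xDC; 0x0F ⊕ 0xDC = 0xD3.
C[4]: S = E(K, 0xDC) = 0x67; 0xCC ⊕ 0x67 = 0xAB.
C[5]: S = E(K, 0x67) = 0xC0; 0xF1 ⊕ 0xC0 = 0x31.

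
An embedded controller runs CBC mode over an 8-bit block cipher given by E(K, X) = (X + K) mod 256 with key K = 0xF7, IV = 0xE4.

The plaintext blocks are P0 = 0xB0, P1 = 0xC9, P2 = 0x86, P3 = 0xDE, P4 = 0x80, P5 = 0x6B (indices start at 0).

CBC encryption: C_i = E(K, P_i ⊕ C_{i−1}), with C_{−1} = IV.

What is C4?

C4 = 0x96

C0: P0 ⊕ 0xE4 = 0x54; E(K, 0x54) = 0x4B.
C1: P1 ⊕ 0x4B = 0x82; E(K, 0x82) = 0x79.
C2: P2 ⊕ 0x79 = 0xFF; E(K, 0xFF) = 0xF6.
C3: P3 ⊕ 0xF6 = 0x28; E(K, 0x28) = 0x1F.
C4: P4 ⊕ 0x1F = 0x9F; E(K, 0x9F) = 0x96.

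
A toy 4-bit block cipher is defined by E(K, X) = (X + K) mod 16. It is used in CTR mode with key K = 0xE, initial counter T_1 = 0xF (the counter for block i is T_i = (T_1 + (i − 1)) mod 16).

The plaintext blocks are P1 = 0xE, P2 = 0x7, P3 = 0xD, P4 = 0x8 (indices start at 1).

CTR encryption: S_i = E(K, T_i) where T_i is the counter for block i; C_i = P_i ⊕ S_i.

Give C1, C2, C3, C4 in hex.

C1: T = 0xF, S = E(K, T) = 0xD; 0xE ⊕ 0xD = 0x3.
C2: T = 0x0, S = E(K, T) = 0xE; 0x7 ⊕ 0xE = 0x9.
C3: T = 0x1, S = E(K, T) = 0xF; 0xD ⊕ 0xF = 0x2.
C4: T = 0x2, S = E(K, T) = 0x0; 0x8 ⊕ 0x0 = 0x8.

C1 = 0x3, C2 = 0x9, C3 = 0x2, C4 = 0x8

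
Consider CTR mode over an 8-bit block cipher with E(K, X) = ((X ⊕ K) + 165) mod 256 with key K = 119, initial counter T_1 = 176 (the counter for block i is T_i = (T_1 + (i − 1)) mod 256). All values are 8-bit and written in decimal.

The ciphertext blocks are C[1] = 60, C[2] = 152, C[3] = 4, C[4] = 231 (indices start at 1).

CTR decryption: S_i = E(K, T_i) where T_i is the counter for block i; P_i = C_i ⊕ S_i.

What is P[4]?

P[4] = 142

P[4]: T = 179, S = E(K, T) = 105; 231 ⊕ 105 = 142.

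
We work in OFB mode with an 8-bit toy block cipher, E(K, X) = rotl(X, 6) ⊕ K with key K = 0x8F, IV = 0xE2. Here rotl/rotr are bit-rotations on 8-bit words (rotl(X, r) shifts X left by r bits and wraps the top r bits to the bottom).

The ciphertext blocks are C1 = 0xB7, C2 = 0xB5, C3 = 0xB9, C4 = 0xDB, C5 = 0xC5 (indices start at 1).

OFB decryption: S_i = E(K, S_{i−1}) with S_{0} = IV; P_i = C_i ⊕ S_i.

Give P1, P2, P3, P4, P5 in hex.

P1 = 0x80, P2 = 0xF7, P3 = 0xA6, P4 = 0x93, P5 = 0x58

P1: S = E(K, 0xE2) = 0x37; 0xB7 ⊕ 0x37 = 0x80.
P2: S = E(K, 0x37) = 0x42; 0xB5 ⊕ 0x42 = 0xF7.
P3: S = E(K, 0x42) = 0x1F; 0xB9 ⊕ 0x1F = 0xA6.
P4: S = E(K, 0x1F) = 0x48; 0xDB ⊕ 0x48 = 0x93.
P5: S = E(K, 0x48) = 0x9D; 0xC5 ⊕ 0x9D = 0x58.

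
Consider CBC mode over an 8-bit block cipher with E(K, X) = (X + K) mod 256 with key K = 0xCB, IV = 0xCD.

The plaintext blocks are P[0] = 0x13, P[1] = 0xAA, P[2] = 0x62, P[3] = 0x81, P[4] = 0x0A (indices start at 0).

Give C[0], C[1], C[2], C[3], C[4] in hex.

CBC encryption: C_i = E(K, P_i ⊕ C_{i−1}), with C_{−1} = IV.
C[0]: P[0] ⊕ 0xCD = 0xDE; E(K, 0xDE) = 0xA9.
C[1]: P[1] ⊕ 0xA9 = 0x03; E(K, 0x03) = 0xCE.
C[2]: P[2] ⊕ 0xCE = 0xAC; E(K, 0xAC) = 0x77.
C[3]: P[3] ⊕ 0x77 = 0xF6; E(K, 0xF6) = 0xC1.
C[4]: P[4] ⊕ 0xC1 = 0xCB; E(K, 0xCB) = 0x96.

C[0] = 0xA9, C[1] = 0xCE, C[2] = 0x77, C[3] = 0xC1, C[4] = 0x96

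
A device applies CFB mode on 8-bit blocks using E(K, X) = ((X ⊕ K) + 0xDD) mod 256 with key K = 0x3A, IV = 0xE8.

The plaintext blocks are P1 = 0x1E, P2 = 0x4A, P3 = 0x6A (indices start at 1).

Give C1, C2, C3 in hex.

C1 = 0xB1, C2 = 0x22, C3 = 0x9F

CFB encryption: C_i = P_i ⊕ E(K, C_{i−1}), with C_{0} = IV.
C1: E(K, 0xE8) = 0xAF; 0x1E ⊕ 0xAF = 0xB1.
C2: E(K, 0xB1) = 0x68; 0x4A ⊕ 0x68 = 0x22.
C3: E(K, 0x22) = 0xF5; 0x6A ⊕ 0xF5 = 0x9F.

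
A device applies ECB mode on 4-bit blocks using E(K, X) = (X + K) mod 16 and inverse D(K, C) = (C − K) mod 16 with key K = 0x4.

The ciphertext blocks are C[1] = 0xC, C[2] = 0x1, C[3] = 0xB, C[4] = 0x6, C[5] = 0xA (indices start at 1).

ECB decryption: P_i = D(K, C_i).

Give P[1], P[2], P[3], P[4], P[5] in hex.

P[1]: D(K, 0xC) = 0x8.
P[2]: D(K, 0x1) = 0xD.
P[3]: D(K, 0xB) = 0x7.
P[4]: D(K, 0x6) = 0x2.
P[5]: D(K, 0xA) = 0x6.

P[1] = 0x8, P[2] = 0xD, P[3] = 0x7, P[4] = 0x2, P[5] = 0x6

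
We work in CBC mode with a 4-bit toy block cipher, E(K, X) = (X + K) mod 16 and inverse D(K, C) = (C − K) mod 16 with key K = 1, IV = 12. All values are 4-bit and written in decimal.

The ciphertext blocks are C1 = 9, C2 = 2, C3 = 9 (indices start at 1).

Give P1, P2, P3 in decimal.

P1 = 4, P2 = 8, P3 = 10

CBC decryption: P_i = D(K, C_i) ⊕ C_{i−1}, with C_{0} = IV.
P1: D(K, 9) = 8; 8 ⊕ 12 = 4.
P2: D(K, 2) = 1; 1 ⊕ 9 = 8.
P3: D(K, 9) = 8; 8 ⊕ 2 = 10.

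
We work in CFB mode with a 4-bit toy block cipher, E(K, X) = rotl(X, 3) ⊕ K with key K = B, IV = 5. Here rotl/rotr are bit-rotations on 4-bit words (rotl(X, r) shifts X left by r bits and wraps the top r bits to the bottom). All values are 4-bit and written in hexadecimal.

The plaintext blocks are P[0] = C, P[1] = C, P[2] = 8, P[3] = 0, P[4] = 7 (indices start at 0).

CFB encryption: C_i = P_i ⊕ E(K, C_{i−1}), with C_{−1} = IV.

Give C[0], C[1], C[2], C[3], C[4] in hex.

C[0] = D, C[1] = 9, C[2] = F, C[3] = 4, C[4] = E

C[0]: E(K, 5) = 1; C ⊕ 1 = D.
C[1]: E(K, D) = 5; C ⊕ 5 = 9.
C[2]: E(K, 9) = 7; 8 ⊕ 7 = F.
C[3]: E(K, F) = 4; 0 ⊕ 4 = 4.
C[4]: E(K, 4) = 9; 7 ⊕ 9 = E.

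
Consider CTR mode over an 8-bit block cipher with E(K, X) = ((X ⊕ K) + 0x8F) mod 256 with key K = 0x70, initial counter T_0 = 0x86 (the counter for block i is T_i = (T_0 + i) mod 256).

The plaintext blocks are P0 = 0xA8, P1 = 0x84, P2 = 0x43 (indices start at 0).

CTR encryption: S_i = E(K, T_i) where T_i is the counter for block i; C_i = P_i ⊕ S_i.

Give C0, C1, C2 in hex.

C0 = 0x2D, C1 = 0x02, C2 = 0xC4

C0: T = 0x86, S = E(K, T) = 0x85; 0xA8 ⊕ 0x85 = 0x2D.
C1: T = 0x87, S = E(K, T) = 0x86; 0x84 ⊕ 0x86 = 0x02.
C2: T = 0x88, S = E(K, T) = 0x87; 0x43 ⊕ 0x87 = 0xC4.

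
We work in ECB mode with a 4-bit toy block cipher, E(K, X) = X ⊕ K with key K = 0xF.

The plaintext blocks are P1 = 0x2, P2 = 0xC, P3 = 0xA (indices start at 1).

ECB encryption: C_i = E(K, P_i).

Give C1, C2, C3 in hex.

C1: E(K, 0x2) = 0xD.
C2: E(K, 0xC) = 0x3.
C3: E(K, 0xA) = 0x5.

C1 = 0xD, C2 = 0x3, C3 = 0x5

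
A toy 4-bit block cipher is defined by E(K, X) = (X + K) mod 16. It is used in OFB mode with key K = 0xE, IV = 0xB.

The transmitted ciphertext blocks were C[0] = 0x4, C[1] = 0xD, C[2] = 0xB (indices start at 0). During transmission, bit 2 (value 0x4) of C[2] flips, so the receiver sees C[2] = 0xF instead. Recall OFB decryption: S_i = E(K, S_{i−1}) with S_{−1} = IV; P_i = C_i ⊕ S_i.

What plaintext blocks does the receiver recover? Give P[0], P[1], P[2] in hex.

P[0] = 0xD, P[1] = 0xA, P[2] = 0xA

Only C[2] changed, to 0xF. In OFB, a change in C_i flips the same bit in P_i only; the keystream is unaffected. Decrypting the received ciphertext:
P[0]: S = E(K, 0xB) = 0x9; 0x4 ⊕ 0x9 = 0xD.
P[1]: S = E(K, 0x9) = 0x7; 0xD ⊕ 0x7 = 0xA.
P[2]: S = E(K, 0x7) = 0x5; 0xF ⊕ 0x5 = 0xA.
Blocks that differ from the original plaintext: P[2].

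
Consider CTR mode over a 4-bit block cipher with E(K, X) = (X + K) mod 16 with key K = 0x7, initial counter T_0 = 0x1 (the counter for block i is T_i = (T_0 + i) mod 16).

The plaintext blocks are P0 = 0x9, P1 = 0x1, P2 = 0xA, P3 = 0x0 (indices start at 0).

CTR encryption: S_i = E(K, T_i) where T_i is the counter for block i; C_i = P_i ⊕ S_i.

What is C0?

C0: T = 0x1, S = E(K, T) = 0x8; 0x9 ⊕ 0x8 = 0x1.

C0 = 0x1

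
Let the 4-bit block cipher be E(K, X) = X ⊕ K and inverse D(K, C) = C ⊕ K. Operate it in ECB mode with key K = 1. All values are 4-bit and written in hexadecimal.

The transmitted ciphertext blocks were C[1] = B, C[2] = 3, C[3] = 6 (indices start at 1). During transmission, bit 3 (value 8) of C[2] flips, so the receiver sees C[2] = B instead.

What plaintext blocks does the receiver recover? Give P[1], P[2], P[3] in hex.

ECB decryption: P_i = D(K, C_i).
Only C[2] changed, to B. In ECB, a change in C_i affects only P_i. Decrypting the received ciphertext:
P[1]: D(K, B) = A.
P[2]: D(K, B) = A.
P[3]: D(K, 6) = 7.
Blocks that differ from the original plaintext: P[2].

P[1] = A, P[2] = A, P[3] = 7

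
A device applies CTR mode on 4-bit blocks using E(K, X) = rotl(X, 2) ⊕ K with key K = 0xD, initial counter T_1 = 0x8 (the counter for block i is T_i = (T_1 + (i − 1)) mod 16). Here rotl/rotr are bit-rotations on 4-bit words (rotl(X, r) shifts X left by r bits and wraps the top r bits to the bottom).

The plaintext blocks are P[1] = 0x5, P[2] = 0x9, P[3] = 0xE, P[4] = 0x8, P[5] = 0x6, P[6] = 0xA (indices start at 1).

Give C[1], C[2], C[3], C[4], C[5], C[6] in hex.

CTR encryption: S_i = E(K, T_i) where T_i is the counter for block i; C_i = P_i ⊕ S_i.
C[1]: T = 0x8, S = E(K, T) = 0xF; 0x5 ⊕ 0xF = 0xA.
C[2]: T = 0x9, S = E(K, T) = 0xB; 0x9 ⊕ 0xB = 0x2.
C[3]: T = 0xA, S = E(K, T) = 0x7; 0xE ⊕ 0x7 = 0x9.
C[4]: T = 0xB, S = E(K, T) = 0x3; 0x8 ⊕ 0x3 = 0xB.
C[5]: T = 0xC, S = E(K, T) = 0xE; 0x6 ⊕ 0xE = 0x8.
C[6]: T = 0xD, S = E(K, T) = 0xA; 0xA ⊕ 0xA = 0x0.

C[1] = 0xA, C[2] = 0x2, C[3] = 0x9, C[4] = 0xB, C[5] = 0x8, C[6] = 0x0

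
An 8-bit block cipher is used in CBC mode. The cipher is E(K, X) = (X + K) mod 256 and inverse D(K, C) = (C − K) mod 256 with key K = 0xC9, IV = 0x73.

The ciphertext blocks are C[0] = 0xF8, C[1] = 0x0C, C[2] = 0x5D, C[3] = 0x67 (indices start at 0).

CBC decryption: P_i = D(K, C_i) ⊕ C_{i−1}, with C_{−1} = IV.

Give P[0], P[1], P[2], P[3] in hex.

P[0] = 0x5C, P[1] = 0xBB, P[2] = 0x98, P[3] = 0xC3

P[0]: D(K, 0xF8) = 0x2F; 0x2F ⊕ 0x73 = 0x5C.
P[1]: D(K, 0x0C) = 0x43; 0x43 ⊕ 0xF8 = 0xBB.
P[2]: D(K, 0x5D) = 0x94; 0x94 ⊕ 0x0C = 0x98.
P[3]: D(K, 0x67) = 0x9E; 0x9E ⊕ 0x5D = 0xC3.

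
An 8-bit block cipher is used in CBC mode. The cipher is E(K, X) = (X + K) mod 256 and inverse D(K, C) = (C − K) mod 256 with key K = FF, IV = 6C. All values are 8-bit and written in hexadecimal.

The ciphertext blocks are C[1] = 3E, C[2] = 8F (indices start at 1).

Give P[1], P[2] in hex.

CBC decryption: P_i = D(K, C_i) ⊕ C_{i−1}, with C_{0} = IV.
P[1]: D(K, 3E) = 3F; 3F ⊕ 6C = 53.
P[2]: D(K, 8F) = 90; 90 ⊕ 3E = AE.

P[1] = 53, P[2] = AE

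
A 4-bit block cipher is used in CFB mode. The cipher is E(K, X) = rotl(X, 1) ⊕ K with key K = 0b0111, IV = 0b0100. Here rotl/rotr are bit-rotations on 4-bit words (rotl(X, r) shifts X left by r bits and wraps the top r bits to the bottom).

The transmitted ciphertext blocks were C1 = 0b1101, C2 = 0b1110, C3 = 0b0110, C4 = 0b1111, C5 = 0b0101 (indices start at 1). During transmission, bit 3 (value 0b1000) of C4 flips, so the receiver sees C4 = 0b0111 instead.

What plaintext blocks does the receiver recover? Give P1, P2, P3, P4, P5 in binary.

CFB decryption: P_i = C_i ⊕ E(K, C_{i−1}), with C_{0} = IV.
Only C4 changed, to 0b0111. In CFB, a change in C_i flips the same bit in P_i and garbles P_{i+1}. Decrypting the received ciphertext:
P1: E(K, 0b0100) = 0b1111; 0b1101 ⊕ 0b1111 = 0b0010.
P2: E(K, 0b1101) = 0b1100; 0b1110 ⊕ 0b1100 = 0b0010.
P3: E(K, 0b1110) = 0b1010; 0b0110 ⊕ 0b1010 = 0b1100.
P4: E(K, 0b0110) = 0b1011; 0b0111 ⊕ 0b1011 = 0b1100.
P5: E(K, 0b0111) = 0b1001; 0b0101 ⊕ 0b1001 = 0b1100.
Blocks that differ from the original plaintext: P4, P5.

P1 = 0b0010, P2 = 0b0010, P3 = 0b1100, P4 = 0b1100, P5 = 0b1100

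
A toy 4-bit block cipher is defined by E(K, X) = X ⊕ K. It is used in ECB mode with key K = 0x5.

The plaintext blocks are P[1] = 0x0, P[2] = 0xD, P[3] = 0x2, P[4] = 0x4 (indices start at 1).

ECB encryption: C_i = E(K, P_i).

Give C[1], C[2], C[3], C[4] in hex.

C[1]: E(K, 0x0) = 0x5.
C[2]: E(K, 0xD) = 0x8.
C[3]: E(K, 0x2) = 0x7.
C[4]: E(K, 0x4) = 0x1.

C[1] = 0x5, C[2] = 0x8, C[3] = 0x7, C[4] = 0x1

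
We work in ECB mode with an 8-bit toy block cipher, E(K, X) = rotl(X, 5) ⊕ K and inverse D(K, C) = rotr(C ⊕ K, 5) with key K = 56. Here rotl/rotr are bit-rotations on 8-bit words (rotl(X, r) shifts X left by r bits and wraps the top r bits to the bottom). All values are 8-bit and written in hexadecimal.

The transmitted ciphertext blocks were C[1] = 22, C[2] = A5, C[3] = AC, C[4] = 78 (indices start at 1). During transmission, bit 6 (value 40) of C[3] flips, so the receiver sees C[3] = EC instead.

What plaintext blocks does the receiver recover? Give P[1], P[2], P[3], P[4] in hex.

P[1] = A3, P[2] = 9F, P[3] = D5, P[4] = 71

ECB decryption: P_i = D(K, C_i).
Only C[3] changed, to EC. In ECB, a change in C_i affects only P_i. Decrypting the received ciphertext:
P[1]: D(K, 22) = A3.
P[2]: D(K, A5) = 9F.
P[3]: D(K, EC) = D5.
P[4]: D(K, 78) = 71.
Blocks that differ from the original plaintext: P[3].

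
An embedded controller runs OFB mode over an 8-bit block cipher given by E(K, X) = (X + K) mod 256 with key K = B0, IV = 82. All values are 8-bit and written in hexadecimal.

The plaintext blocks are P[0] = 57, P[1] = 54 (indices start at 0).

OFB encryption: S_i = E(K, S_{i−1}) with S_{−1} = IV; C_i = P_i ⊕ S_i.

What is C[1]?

C[0]: S = E(K, 82) = 32; 57 ⊕ 32 = 65.
C[1]: S = E(K, 32) = E2; 54 ⊕ E2 = B6.

C[1] = B6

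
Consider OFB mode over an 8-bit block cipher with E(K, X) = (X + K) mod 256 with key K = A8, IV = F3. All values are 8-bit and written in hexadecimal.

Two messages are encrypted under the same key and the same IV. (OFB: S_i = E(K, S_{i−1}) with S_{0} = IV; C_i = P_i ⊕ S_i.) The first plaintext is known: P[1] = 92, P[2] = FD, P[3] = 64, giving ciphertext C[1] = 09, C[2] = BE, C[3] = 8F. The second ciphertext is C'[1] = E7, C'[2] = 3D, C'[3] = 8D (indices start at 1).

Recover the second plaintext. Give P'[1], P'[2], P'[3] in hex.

P'[1] = 7C, P'[2] = 7E, P'[3] = 66

In OFB with a reused IV, both messages share the same keystream S_i, so C_i ⊕ C'_i = P_i ⊕ P'_i and thus P'_i = P_i ⊕ C_i ⊕ C'_i.
P'[1]: 92 ⊕ 09 ⊕ E7 = 7C.
P'[2]: FD ⊕ BE ⊕ 3D = 7E.
P'[3]: 64 ⊕ 8F ⊕ 8D = 66.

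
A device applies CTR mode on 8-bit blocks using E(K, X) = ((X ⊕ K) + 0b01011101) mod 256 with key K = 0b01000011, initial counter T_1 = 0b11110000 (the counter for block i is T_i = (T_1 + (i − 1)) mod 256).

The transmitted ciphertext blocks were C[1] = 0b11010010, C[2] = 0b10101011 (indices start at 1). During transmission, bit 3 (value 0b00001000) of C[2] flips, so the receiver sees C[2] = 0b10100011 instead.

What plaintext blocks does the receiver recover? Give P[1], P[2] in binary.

P[1] = 0b11000010, P[2] = 0b10101100

CTR decryption: S_i = E(K, T_i) where T_i is the counter for block i; P_i = C_i ⊕ S_i.
Only C[2] changed, to 0b10100011. In CTR, a change in C_i flips the same bit in P_i only; the keystream is unaffected. Decrypting the received ciphertext:
P[1]: T = 0b11110000, S = E(K, T) = 0b00010000; 0b11010010 ⊕ 0b00010000 = 0b11000010.
P[2]: T = 0b11110001, S = E(K, T) = 0b00001111; 0b10100011 ⊕ 0b00001111 = 0b10101100.
Blocks that differ from the original plaintext: P[2].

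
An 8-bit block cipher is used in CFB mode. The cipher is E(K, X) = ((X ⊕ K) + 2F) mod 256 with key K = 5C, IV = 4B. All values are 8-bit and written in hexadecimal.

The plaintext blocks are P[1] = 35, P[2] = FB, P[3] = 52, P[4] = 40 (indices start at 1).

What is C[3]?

CFB encryption: C_i = P_i ⊕ E(K, C_{i−1}), with C_{0} = IV.
C[1]: E(K, 4B) = 46; 35 ⊕ 46 = 73.
C[2]: E(K, 73) = 5E; FB ⊕ 5E = A5.
C[3]: E(K, A5) = 28; 52 ⊕ 28 = 7A.

C[3] = 7A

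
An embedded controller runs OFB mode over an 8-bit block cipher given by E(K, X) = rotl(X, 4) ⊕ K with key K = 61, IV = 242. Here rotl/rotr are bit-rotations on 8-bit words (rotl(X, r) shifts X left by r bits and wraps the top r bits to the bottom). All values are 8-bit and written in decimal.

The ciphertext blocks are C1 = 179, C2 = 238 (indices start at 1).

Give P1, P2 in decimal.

OFB decryption: S_i = E(K, S_{i−1}) with S_{0} = IV; P_i = C_i ⊕ S_i.
P1: S = E(K, 242) = 18; 179 ⊕ 18 = 161.
P2: S = E(K, 18) = 28; 238 ⊕ 28 = 242.

P1 = 161, P2 = 242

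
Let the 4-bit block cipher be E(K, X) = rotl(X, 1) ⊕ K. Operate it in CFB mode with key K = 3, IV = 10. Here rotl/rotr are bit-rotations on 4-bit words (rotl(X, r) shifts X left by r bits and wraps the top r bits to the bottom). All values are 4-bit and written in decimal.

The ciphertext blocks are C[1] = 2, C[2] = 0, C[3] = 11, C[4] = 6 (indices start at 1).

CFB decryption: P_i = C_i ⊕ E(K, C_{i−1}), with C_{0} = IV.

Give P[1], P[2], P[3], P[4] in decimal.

P[1]: E(K, 10) = 6; 2 ⊕ 6 = 4.
P[2]: E(K, 2) = 7; 0 ⊕ 7 = 7.
P[3]: E(K, 0) = 3; 11 ⊕ 3 = 8.
P[4]: E(K, 11) = 4; 6 ⊕ 4 = 2.

P[1] = 4, P[2] = 7, P[3] = 8, P[4] = 2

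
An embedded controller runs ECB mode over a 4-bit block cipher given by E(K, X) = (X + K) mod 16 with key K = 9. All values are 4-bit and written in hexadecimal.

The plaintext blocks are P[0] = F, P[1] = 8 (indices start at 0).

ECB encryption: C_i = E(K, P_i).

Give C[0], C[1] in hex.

C[0] = 8, C[1] = 1

C[0]: E(K, F) = 8.
C[1]: E(K, 8) = 1.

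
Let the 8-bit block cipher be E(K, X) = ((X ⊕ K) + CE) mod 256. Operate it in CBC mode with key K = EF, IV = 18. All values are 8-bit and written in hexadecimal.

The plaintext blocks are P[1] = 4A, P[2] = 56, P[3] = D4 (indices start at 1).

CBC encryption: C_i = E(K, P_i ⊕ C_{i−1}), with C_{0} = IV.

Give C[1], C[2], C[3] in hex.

C[1]: P[1] ⊕ 18 = 52; E(K, 52) = 8B.
C[2]: P[2] ⊕ 8B = DD; E(K, DD) = 00.
C[3]: P[3] ⊕ 00 = D4; E(K, D4) = 09.

C[1] = 8B, C[2] = 00, C[3] = 09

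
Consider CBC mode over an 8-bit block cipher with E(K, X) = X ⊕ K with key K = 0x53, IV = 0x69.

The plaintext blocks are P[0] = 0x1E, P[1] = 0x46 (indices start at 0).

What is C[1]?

CBC encryption: C_i = E(K, P_i ⊕ C_{i−1}), with C_{−1} = IV.
C[0]: P[0] ⊕ 0x69 = 0x77; E(K, 0x77) = 0x24.
C[1]: P[1] ⊕ 0x24 = 0x62; E(K, 0x62) = 0x31.

C[1] = 0x31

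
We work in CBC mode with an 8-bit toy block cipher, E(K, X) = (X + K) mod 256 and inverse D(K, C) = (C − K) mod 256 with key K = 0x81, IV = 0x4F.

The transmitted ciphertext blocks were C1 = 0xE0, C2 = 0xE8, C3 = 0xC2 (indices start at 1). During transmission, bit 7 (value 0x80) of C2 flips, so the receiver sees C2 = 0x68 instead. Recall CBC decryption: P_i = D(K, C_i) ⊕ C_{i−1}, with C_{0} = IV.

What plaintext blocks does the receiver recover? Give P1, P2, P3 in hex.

Only C2 changed, to 0x68. In CBC, a change in C_i garbles P_i and flips the same bit in P_{i+1}. Decrypting the received ciphertext:
P1: D(K, 0xE0) = 0x5F; 0x5F ⊕ 0x4F = 0x10.
P2: D(K, 0x68) = 0xE7; 0xE7 ⊕ 0xE0 = 0x07.
P3: D(K, 0xC2) = 0x41; 0x41 ⊕ 0x68 = 0x29.
Blocks that differ from the original plaintext: P2, P3.

P1 = 0x10, P2 = 0x07, P3 = 0x29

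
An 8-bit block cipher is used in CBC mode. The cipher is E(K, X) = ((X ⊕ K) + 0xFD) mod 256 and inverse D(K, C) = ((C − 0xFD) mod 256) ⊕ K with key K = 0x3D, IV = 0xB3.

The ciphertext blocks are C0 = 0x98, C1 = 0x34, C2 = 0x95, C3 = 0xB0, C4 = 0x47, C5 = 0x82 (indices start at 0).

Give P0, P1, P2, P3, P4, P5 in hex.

CBC decryption: P_i = D(K, C_i) ⊕ C_{i−1}, with C_{−1} = IV.
P0: D(K, 0x98) = 0xA6; 0xA6 ⊕ 0xB3 = 0x15.
P1: D(K, 0x34) = 0x0A; 0x0A ⊕ 0x98 = 0x92.
P2: D(K, 0x95) = 0xA5; 0xA5 ⊕ 0x34 = 0x91.
P3: D(K, 0xB0) = 0x8E; 0x8E ⊕ 0x95 = 0x1B.
P4: D(K, 0x47) = 0x77; 0x77 ⊕ 0xB0 = 0xC7.
P5: D(K, 0x82) = 0xB8; 0xB8 ⊕ 0x47 = 0xFF.

P0 = 0x15, P1 = 0x92, P2 = 0x91, P3 = 0x1B, P4 = 0xC7, P5 = 0xFF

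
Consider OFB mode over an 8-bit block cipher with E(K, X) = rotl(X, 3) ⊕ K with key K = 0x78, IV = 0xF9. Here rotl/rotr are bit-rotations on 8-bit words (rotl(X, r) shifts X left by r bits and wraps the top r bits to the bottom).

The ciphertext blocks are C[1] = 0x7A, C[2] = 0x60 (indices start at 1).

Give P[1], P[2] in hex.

P[1] = 0xCD, P[2] = 0xA5

OFB decryption: S_i = E(K, S_{i−1}) with S_{0} = IV; P_i = C_i ⊕ S_i.
P[1]: S = E(K, 0xF9) = 0xB7; 0x7A ⊕ 0xB7 = 0xCD.
P[2]: S = E(K, 0xB7) = 0xC5; 0x60 ⊕ 0xC5 = 0xA5.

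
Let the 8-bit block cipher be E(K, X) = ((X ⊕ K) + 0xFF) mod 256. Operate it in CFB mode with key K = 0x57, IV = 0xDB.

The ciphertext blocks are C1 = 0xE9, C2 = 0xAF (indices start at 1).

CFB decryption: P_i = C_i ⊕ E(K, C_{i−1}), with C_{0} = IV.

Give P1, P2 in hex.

P1 = 0x62, P2 = 0x12

P1: E(K, 0xDB) = 0x8B; 0xE9 ⊕ 0x8B = 0x62.
P2: E(K, 0xE9) = 0xBD; 0xAF ⊕ 0xBD = 0x12.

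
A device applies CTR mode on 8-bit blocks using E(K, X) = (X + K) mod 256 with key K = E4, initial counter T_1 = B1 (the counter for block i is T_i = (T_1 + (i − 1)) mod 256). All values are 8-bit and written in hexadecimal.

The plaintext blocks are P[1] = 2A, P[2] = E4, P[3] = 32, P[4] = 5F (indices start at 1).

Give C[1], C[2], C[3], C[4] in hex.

C[1] = BF, C[2] = 72, C[3] = A5, C[4] = C7

CTR encryption: S_i = E(K, T_i) where T_i is the counter for block i; C_i = P_i ⊕ S_i.
C[1]: T = B1, S = E(K, T) = 95; 2A ⊕ 95 = BF.
C[2]: T = B2, S = E(K, T) = 96; E4 ⊕ 96 = 72.
C[3]: T = B3, S = E(K, T) = 97; 32 ⊕ 97 = A5.
C[4]: T = B4, S = E(K, T) = 98; 5F ⊕ 98 = C7.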